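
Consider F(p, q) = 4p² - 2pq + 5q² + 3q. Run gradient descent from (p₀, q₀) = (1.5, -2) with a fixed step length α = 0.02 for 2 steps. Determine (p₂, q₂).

(0.9272, -1.2928)

∇F = (8p - 2q, -2p + 10q + 3)
Step 1: at (1.5, -2), ∇F = (16, -20) → (1.5, -2) − 0.02·(16, -20) = (1.18, -1.6)
Step 2: at (1.18, -1.6), ∇F = (12.64, -15.36) → (1.18, -1.6) − 0.02·(12.64, -15.36) = (0.9272, -1.2928)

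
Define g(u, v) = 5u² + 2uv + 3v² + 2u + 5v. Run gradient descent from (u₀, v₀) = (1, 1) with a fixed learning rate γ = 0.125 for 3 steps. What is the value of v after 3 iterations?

∇g = (10u + 2v + 2, 2u + 6v + 5)
(u₁, v₁) = (1, 1) − 0.125·(14, 13) = (-0.75, -0.625)
(u₂, v₂) = (-0.75, -0.625) − 0.125·(-6.75, -0.25) = (0.09375, -0.59375)
(u₃, v₃) = (0.09375, -0.59375) − 0.125·(1.75, 1.625) = (-0.125, -0.796875)
v = -0.796875

-0.796875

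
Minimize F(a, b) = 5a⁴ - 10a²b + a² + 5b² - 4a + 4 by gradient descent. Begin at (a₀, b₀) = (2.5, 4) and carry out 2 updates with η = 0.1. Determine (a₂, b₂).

∇F = (20a³ - 20ab + 2a - 4, -10a² + 10b)
Step 1: at (2.5, 4), ∇F = (113.5, -22.5) → (2.5, 4) − 0.1·(113.5, -22.5) = (-8.85, 6.25)
Step 2: at (-8.85, 6.25), ∇F = (-12778.5325, -720.725) → (-8.85, 6.25) − 0.1·(-12778.5325, -720.725) = (1269.00325, 78.3225)

(1269.00325, 78.3225)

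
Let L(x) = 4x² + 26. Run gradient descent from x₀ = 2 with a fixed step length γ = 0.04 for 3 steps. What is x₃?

L′(x) = 8x
Step 1: L′(2) = 16; x₁ = 2 − 0.04·16 = 1.36
Step 2: L′(1.36) = 10.88; x₂ = 1.36 − 0.04·10.88 = 0.9248
Step 3: L′(0.9248) = 7.3984; x₃ = 0.9248 − 0.04·7.3984 = 0.628864

0.628864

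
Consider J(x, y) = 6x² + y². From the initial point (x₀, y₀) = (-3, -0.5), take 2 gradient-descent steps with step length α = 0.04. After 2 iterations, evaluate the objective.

∇J = (12x, 2y)
Step 1: at (-3, -0.5), ∇J = (-36, -1) → (-3, -0.5) − 0.04·(-36, -1) = (-1.56, -0.46)
Step 2: at (-1.56, -0.46), ∇J = (-18.72, -0.92) → (-1.56, -0.46) − 0.04·(-18.72, -0.92) = (-0.8112, -0.4232)
J(-0.8112, -0.4232) = 4.12737088

4.12737088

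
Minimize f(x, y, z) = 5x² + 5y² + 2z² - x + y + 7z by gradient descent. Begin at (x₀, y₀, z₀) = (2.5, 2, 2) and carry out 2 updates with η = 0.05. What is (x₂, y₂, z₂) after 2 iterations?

(0.7, 0.425, 0.65)

∇f = (10x - 1, 10y + 1, 4z + 7)
Step 1: at (2.5, 2, 2), ∇f = (24, 21, 15) → (2.5, 2, 2) − 0.05·(24, 21, 15) = (1.3, 0.95, 1.25)
Step 2: at (1.3, 0.95, 1.25), ∇f = (12, 10.5, 12) → (1.3, 0.95, 1.25) − 0.05·(12, 10.5, 12) = (0.7, 0.425, 0.65)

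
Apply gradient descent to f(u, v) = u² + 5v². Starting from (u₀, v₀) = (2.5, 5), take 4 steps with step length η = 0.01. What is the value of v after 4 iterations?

∇f = (2u, 10v)
(u₁, v₁) = (2.5, 5) − 0.01·(5, 50) = (2.45, 4.5)
(u₂, v₂) = (2.45, 4.5) − 0.01·(4.9, 45) = (2.401, 4.05)
(u₃, v₃) = (2.401, 4.05) − 0.01·(4.802, 40.5) = (2.35298, 3.645)
(u₄, v₄) = (2.35298, 3.645) − 0.01·(4.70596, 36.45) = (2.3059204, 3.2805)
v = 3.2805

3.2805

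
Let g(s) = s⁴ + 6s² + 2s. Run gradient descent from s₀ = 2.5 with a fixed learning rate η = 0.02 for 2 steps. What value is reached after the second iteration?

g′(s) = 4s³ + 12s + 2
s₁ = 2.5 − 0.02·94.5 = 0.61
s₂ = 0.61 − 0.02·10.227924 = 0.40544152

0.40544152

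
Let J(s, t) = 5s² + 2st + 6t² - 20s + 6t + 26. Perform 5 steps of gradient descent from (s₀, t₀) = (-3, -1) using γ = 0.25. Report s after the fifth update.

108.875

∇J = (10s + 2t - 20, 2s + 12t + 6)
(s₁, t₁) = (-3, -1) − 0.25·(-52, -12) = (10, 2)
(s₂, t₂) = (10, 2) − 0.25·(84, 50) = (-11, -10.5)
(s₃, t₃) = (-11, -10.5) − 0.25·(-151, -142) = (26.75, 25)
(s₄, t₄) = (26.75, 25) − 0.25·(297.5, 359.5) = (-47.625, -64.875)
(s₅, t₅) = (-47.625, -64.875) − 0.25·(-626, -867.75) = (108.875, 152.0625)
s = 108.875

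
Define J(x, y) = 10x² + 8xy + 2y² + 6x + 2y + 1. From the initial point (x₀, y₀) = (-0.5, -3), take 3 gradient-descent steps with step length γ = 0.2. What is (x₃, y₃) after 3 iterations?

(61.1, 23.768)

∇J = (20x + 8y + 6, 8x + 4y + 2)
(x₁, y₁) = (-0.5, -3) − 0.2·(-28, -14) = (5.1, -0.2)
(x₂, y₂) = (5.1, -0.2) − 0.2·(106.4, 42) = (-16.18, -8.6)
(x₃, y₃) = (-16.18, -8.6) − 0.2·(-386.4, -161.84) = (61.1, 23.768)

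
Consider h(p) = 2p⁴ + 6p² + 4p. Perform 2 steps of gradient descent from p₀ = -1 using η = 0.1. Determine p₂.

-0.6928

h′(p) = 8p³ + 12p + 4
Step 1: h′(-1) = -16; p₁ = -1 − 0.1·(-16) = 0.6
Step 2: h′(0.6) = 12.928; p₂ = 0.6 − 0.1·12.928 = -0.6928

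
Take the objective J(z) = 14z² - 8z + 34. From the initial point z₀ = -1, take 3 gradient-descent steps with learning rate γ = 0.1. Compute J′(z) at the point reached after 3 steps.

209.952

J′(z) = 28z - 8
Step 1: J′(-1) = -36; z₁ = -1 − 0.1·(-36) = 2.6
Step 2: J′(2.6) = 64.8; z₂ = 2.6 − 0.1·64.8 = -3.88
Step 3: J′(-3.88) = -116.64; z₃ = -3.88 − 0.1·(-116.64) = 7.784
J′(z) at (7.784) = 209.952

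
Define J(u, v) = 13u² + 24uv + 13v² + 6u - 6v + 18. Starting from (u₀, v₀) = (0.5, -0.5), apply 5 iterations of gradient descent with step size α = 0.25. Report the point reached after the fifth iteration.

∇J = (26u + 24v + 6, 24u + 26v - 6)
Step 1: at (0.5, -0.5), ∇J = (7, -7) → (0.5, -0.5) − 0.25·(7, -7) = (-1.25, 1.25)
Step 2: at (-1.25, 1.25), ∇J = (3.5, -3.5) → (-1.25, 1.25) − 0.25·(3.5, -3.5) = (-2.125, 2.125)
Step 3: at (-2.125, 2.125), ∇J = (1.75, -1.75) → (-2.125, 2.125) − 0.25·(1.75, -1.75) = (-2.5625, 2.5625)
Step 4: at (-2.5625, 2.5625), ∇J = (0.875, -0.875) → (-2.5625, 2.5625) − 0.25·(0.875, -0.875) = (-2.78125, 2.78125)
Step 5: at (-2.78125, 2.78125), ∇J = (0.4375, -0.4375) → (-2.78125, 2.78125) − 0.25·(0.4375, -0.4375) = (-2.890625, 2.890625)

(-2.890625, 2.890625)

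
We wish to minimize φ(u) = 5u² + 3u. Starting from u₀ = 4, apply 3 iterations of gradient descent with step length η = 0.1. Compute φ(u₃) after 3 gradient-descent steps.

φ′(u) = 10u + 3
u₁ = 4 − 0.1·43 = -0.3
u₂ = -0.3 − 0.1·0 = -0.3
u₃ = -0.3 − 0.1·0 = -0.3
φ(-0.3) = -0.45

-0.45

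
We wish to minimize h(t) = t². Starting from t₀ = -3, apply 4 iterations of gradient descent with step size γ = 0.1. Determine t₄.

-1.2288

h′(t) = 2t
Step 1: h′(-3) = -6; t₁ = -3 − 0.1·(-6) = -2.4
Step 2: h′(-2.4) = -4.8; t₂ = -2.4 − 0.1·(-4.8) = -1.92
Step 3: h′(-1.92) = -3.84; t₃ = -1.92 − 0.1·(-3.84) = -1.536
Step 4: h′(-1.536) = -3.072; t₄ = -1.536 − 0.1·(-3.072) = -1.2288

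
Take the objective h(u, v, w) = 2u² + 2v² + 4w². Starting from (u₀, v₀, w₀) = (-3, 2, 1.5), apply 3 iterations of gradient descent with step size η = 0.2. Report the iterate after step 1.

∇h = (4u, 4v, 8w)
Step 1: at (-3, 2, 1.5), ∇h = (-12, 8, 12) → (-3, 2, 1.5) − 0.2·(-12, 8, 12) = (-0.6, 0.4, -0.9)

(-0.6, 0.4, -0.9)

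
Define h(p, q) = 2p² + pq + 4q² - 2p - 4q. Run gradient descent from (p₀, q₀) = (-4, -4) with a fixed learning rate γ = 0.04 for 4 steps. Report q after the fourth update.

-0.21085696

∇h = (4p + q - 2, p + 8q - 4)
(p₁, q₁) = (-4, -4) − 0.04·(-22, -40) = (-3.12, -2.4)
(p₂, q₂) = (-3.12, -2.4) − 0.04·(-16.88, -26.32) = (-2.4448, -1.3472)
(p₃, q₃) = (-2.4448, -1.3472) − 0.04·(-13.1264, -17.2224) = (-1.919744, -0.658304)
(p₄, q₄) = (-1.919744, -0.658304) − 0.04·(-10.33728, -11.186176) = (-1.5062528, -0.21085696)
q = -0.21085696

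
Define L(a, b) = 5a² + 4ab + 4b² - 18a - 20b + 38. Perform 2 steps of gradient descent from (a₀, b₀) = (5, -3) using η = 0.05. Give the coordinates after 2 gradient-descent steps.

∇L = (10a + 4b - 18, 4a + 8b - 20)
(a₁, b₁) = (5, -3) − 0.05·(20, -24) = (4, -1.8)
(a₂, b₂) = (4, -1.8) − 0.05·(14.8, -18.4) = (3.26, -0.88)

(3.26, -0.88)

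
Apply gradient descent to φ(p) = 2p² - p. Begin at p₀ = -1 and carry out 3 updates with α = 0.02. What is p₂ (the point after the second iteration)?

φ′(p) = 4p - 1
Step 1: φ′(-1) = -5; p₁ = -1 − 0.02·(-5) = -0.9
Step 2: φ′(-0.9) = -4.6; p₂ = -0.9 − 0.02·(-4.6) = -0.808

-0.808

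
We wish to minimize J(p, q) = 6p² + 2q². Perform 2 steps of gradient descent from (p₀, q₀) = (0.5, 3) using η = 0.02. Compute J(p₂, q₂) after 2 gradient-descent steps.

13.39550592

∇J = (12p, 4q)
Step 1: at (0.5, 3), ∇J = (6, 12) → (0.5, 3) − 0.02·(6, 12) = (0.38, 2.76)
Step 2: at (0.38, 2.76), ∇J = (4.56, 11.04) → (0.38, 2.76) − 0.02·(4.56, 11.04) = (0.2888, 2.5392)
J(0.2888, 2.5392) = 13.39550592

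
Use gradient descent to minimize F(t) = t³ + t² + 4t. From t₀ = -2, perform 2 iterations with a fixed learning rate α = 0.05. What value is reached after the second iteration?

-3.554

F′(t) = 3t² + 2t + 4
Step 1: F′(-2) = 12; t₁ = -2 − 0.05·12 = -2.6
Step 2: F′(-2.6) = 19.08; t₂ = -2.6 − 0.05·19.08 = -3.554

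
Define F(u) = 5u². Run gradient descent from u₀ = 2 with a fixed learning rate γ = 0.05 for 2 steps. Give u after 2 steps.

F′(u) = 10u
Step 1: F′(2) = 20; u₁ = 2 − 0.05·20 = 1
Step 2: F′(1) = 10; u₂ = 1 − 0.05·10 = 0.5

0.5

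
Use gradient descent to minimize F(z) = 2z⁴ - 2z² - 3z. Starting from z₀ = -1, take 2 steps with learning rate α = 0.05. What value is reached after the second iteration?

-0.52015

F′(z) = 8z³ - 4z - 3
z₁ = -1 − 0.05·(-7) = -0.65
z₂ = -0.65 − 0.05·(-2.597) = -0.52015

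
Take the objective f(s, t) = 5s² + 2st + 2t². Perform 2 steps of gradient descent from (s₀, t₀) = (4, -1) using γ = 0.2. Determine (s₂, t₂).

∇f = (10s + 2t, 2s + 4t)
(s₁, t₁) = (4, -1) − 0.2·(38, 4) = (-3.6, -1.8)
(s₂, t₂) = (-3.6, -1.8) − 0.2·(-39.6, -14.4) = (4.32, 1.08)

(4.32, 1.08)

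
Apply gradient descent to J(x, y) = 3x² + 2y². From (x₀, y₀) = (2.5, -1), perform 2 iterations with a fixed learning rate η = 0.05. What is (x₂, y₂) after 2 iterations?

(1.225, -0.64)

∇J = (6x, 4y)
Step 1: at (2.5, -1), ∇J = (15, -4) → (2.5, -1) − 0.05·(15, -4) = (1.75, -0.8)
Step 2: at (1.75, -0.8), ∇J = (10.5, -3.2) → (1.75, -0.8) − 0.05·(10.5, -3.2) = (1.225, -0.64)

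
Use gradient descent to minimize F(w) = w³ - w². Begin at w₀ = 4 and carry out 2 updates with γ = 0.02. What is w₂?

2.7136

F′(w) = 3w² - 2w
Step 1: F′(4) = 40; w₁ = 4 − 0.02·40 = 3.2
Step 2: F′(3.2) = 24.32; w₂ = 3.2 − 0.02·24.32 = 2.7136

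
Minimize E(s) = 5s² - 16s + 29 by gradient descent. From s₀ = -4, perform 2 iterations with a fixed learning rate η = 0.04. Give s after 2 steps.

E′(s) = 10s - 16
Step 1: E′(-4) = -56; s₁ = -4 − 0.04·(-56) = -1.76
Step 2: E′(-1.76) = -33.6; s₂ = -1.76 − 0.04·(-33.6) = -0.416

-0.416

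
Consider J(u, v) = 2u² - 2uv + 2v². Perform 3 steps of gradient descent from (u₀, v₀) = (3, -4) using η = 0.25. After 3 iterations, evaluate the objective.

1.15625

∇J = (4u - 2v, -2u + 4v)
(u₁, v₁) = (3, -4) − 0.25·(20, -22) = (-2, 1.5)
(u₂, v₂) = (-2, 1.5) − 0.25·(-11, 10) = (0.75, -1)
(u₃, v₃) = (0.75, -1) − 0.25·(5, -5.5) = (-0.5, 0.375)
J(-0.5, 0.375) = 1.15625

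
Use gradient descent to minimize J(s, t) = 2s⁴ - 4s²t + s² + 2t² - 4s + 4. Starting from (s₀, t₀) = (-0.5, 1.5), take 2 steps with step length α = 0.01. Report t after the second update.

∇J = (8s³ - 8st + 2s - 4, -4s² + 4t)
(s₁, t₁) = (-0.5, 1.5) − 0.01·(0, 5) = (-0.5, 1.45)
(s₂, t₂) = (-0.5, 1.45) − 0.01·(-0.2, 4.8) = (-0.498, 1.402)
t = 1.402

1.402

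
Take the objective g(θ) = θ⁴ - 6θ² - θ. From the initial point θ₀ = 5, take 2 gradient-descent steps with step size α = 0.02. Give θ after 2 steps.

-0.34638784

g′(θ) = 4θ³ - 12θ - 1
Step 1: g′(5) = 439; θ₁ = 5 − 0.02·439 = -3.78
Step 2: g′(-3.78) = -171.680608; θ₂ = -3.78 − 0.02·(-171.680608) = -0.34638784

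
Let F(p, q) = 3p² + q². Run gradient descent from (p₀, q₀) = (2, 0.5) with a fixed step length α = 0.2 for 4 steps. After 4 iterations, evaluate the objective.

0.00422976

∇F = (6p, 2q)
Step 1: at (2, 0.5), ∇F = (12, 1) → (2, 0.5) − 0.2·(12, 1) = (-0.4, 0.3)
Step 2: at (-0.4, 0.3), ∇F = (-2.4, 0.6) → (-0.4, 0.3) − 0.2·(-2.4, 0.6) = (0.08, 0.18)
Step 3: at (0.08, 0.18), ∇F = (0.48, 0.36) → (0.08, 0.18) − 0.2·(0.48, 0.36) = (-0.016, 0.108)
Step 4: at (-0.016, 0.108), ∇F = (-0.096, 0.216) → (-0.016, 0.108) − 0.2·(-0.096, 0.216) = (0.0032, 0.0648)
F(0.0032, 0.0648) = 0.00422976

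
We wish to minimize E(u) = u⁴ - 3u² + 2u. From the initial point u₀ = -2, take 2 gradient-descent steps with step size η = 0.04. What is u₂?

-1.33165568

E′(u) = 4u³ - 6u + 2
u₁ = -2 − 0.04·(-18) = -1.28
u₂ = -1.28 − 0.04·1.291392 = -1.33165568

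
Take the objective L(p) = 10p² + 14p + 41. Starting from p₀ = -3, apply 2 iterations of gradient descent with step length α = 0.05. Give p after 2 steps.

L′(p) = 20p + 14
Step 1: L′(-3) = -46; p₁ = -3 − 0.05·(-46) = -0.7
Step 2: L′(-0.7) = 0; p₂ = -0.7 − 0.05·0 = -0.7

-0.7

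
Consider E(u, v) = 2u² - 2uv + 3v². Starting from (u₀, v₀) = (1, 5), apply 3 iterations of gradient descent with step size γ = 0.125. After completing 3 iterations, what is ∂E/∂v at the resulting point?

1.4375

∇E = (4u - 2v, -2u + 6v)
(u₁, v₁) = (1, 5) − 0.125·(-6, 28) = (1.75, 1.5)
(u₂, v₂) = (1.75, 1.5) − 0.125·(4, 5.5) = (1.25, 0.8125)
(u₃, v₃) = (1.25, 0.8125) − 0.125·(3.375, 2.375) = (0.828125, 0.515625)
∂E/∂v at (0.828125, 0.515625) = 1.4375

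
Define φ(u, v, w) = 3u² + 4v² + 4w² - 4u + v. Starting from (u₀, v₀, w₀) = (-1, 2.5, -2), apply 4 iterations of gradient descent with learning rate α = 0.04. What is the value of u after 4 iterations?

∇φ = (6u - 4, 8v + 1, 8w)
(u₁, v₁, w₁) = (-1, 2.5, -2) − 0.04·(-10, 21, -16) = (-0.6, 1.66, -1.36)
(u₂, v₂, w₂) = (-0.6, 1.66, -1.36) − 0.04·(-7.6, 14.28, -10.88) = (-0.296, 1.0888, -0.9248)
(u₃, v₃, w₃) = (-0.296, 1.0888, -0.9248) − 0.04·(-5.776, 9.7104, -7.3984) = (-0.06496, 0.700384, -0.628864)
(u₄, v₄, w₄) = (-0.06496, 0.700384, -0.628864) − 0.04·(-4.38976, 6.603072, -5.030912) = (0.1106304, 0.43626112, -0.42762752)
u = 0.1106304

0.1106304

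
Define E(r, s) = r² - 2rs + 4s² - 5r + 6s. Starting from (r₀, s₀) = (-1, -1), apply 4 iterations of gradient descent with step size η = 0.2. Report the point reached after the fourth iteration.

∇E = (2r - 2s - 5, -2r + 8s + 6)
Step 1: at (-1, -1), ∇E = (-5, 0) → (-1, -1) − 0.2·(-5, 0) = (0, -1)
Step 2: at (0, -1), ∇E = (-3, -2) → (0, -1) − 0.2·(-3, -2) = (0.6, -0.6)
Step 3: at (0.6, -0.6), ∇E = (-2.6, 0) → (0.6, -0.6) − 0.2·(-2.6, 0) = (1.12, -0.6)
Step 4: at (1.12, -0.6), ∇E = (-1.56, -1.04) → (1.12, -0.6) − 0.2·(-1.56, -1.04) = (1.432, -0.392)

(1.432, -0.392)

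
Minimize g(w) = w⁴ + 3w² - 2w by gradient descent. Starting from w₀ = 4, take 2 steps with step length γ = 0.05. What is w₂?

g′(w) = 4w³ + 6w - 2
Step 1: g′(4) = 278; w₁ = 4 − 0.05·278 = -9.9
Step 2: g′(-9.9) = -3942.596; w₂ = -9.9 − 0.05·(-3942.596) = 187.2298

187.2298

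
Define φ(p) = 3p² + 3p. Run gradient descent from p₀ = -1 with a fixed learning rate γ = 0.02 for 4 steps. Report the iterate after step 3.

-0.840736

φ′(p) = 6p + 3
Step 1: φ′(-1) = -3; p₁ = -1 − 0.02·(-3) = -0.94
Step 2: φ′(-0.94) = -2.64; p₂ = -0.94 − 0.02·(-2.64) = -0.8872
Step 3: φ′(-0.8872) = -2.3232; p₃ = -0.8872 − 0.02·(-2.3232) = -0.840736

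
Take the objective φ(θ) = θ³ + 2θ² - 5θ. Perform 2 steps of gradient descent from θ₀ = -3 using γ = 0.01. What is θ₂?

φ′(θ) = 3θ² + 4θ - 5
θ₁ = -3 − 0.01·10 = -3.1
θ₂ = -3.1 − 0.01·11.43 = -3.2143

-3.2143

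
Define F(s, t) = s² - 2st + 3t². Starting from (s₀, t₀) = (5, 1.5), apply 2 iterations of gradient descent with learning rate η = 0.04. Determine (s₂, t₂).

(4.4656, 1.548)

∇F = (2s - 2t, -2s + 6t)
Step 1: at (5, 1.5), ∇F = (7, -1) → (5, 1.5) − 0.04·(7, -1) = (4.72, 1.54)
Step 2: at (4.72, 1.54), ∇F = (6.36, -0.2) → (4.72, 1.54) − 0.04·(6.36, -0.2) = (4.4656, 1.548)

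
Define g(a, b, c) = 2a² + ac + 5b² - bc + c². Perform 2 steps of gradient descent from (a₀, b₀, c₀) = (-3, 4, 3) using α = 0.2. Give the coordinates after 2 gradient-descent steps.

∇g = (4a + c, 10b - c, a - b + 2c)
(a₁, b₁, c₁) = (-3, 4, 3) − 0.2·(-9, 37, -1) = (-1.2, -3.4, 3.2)
(a₂, b₂, c₂) = (-1.2, -3.4, 3.2) − 0.2·(-1.6, -37.2, 8.6) = (-0.88, 4.04, 1.48)

(-0.88, 4.04, 1.48)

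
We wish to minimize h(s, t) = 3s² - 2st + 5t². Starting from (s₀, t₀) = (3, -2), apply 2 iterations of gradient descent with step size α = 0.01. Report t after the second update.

-1.5104

∇h = (6s - 2t, -2s + 10t)
Step 1: at (3, -2), ∇h = (22, -26) → (3, -2) − 0.01·(22, -26) = (2.78, -1.74)
Step 2: at (2.78, -1.74), ∇h = (20.16, -22.96) → (2.78, -1.74) − 0.01·(20.16, -22.96) = (2.5784, -1.5104)
t = -1.5104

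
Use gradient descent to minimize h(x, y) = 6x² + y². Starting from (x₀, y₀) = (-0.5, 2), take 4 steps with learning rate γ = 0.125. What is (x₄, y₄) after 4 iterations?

∇h = (12x, 2y)
Step 1: at (-0.5, 2), ∇h = (-6, 4) → (-0.5, 2) − 0.125·(-6, 4) = (0.25, 1.5)
Step 2: at (0.25, 1.5), ∇h = (3, 3) → (0.25, 1.5) − 0.125·(3, 3) = (-0.125, 1.125)
Step 3: at (-0.125, 1.125), ∇h = (-1.5, 2.25) → (-0.125, 1.125) − 0.125·(-1.5, 2.25) = (0.0625, 0.84375)
Step 4: at (0.0625, 0.84375), ∇h = (0.75, 1.6875) → (0.0625, 0.84375) − 0.125·(0.75, 1.6875) = (-0.03125, 0.6328125)

(-0.03125, 0.6328125)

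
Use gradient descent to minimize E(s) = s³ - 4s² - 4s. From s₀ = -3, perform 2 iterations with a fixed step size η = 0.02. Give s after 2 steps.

-5.421816

E′(s) = 3s² - 8s - 4
Step 1: E′(-3) = 47; s₁ = -3 − 0.02·47 = -3.94
Step 2: E′(-3.94) = 74.0908; s₂ = -3.94 − 0.02·74.0908 = -5.421816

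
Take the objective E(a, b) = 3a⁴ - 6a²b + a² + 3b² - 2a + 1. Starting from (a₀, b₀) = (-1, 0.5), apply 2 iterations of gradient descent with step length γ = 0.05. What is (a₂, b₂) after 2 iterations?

∇E = (12a³ - 12ab + 2a - 2, -6a² + 6b)
(a₁, b₁) = (-1, 0.5) − 0.05·(-10, -3) = (-0.5, 0.65)
(a₂, b₂) = (-0.5, 0.65) − 0.05·(-0.6, 2.4) = (-0.47, 0.53)

(-0.47, 0.53)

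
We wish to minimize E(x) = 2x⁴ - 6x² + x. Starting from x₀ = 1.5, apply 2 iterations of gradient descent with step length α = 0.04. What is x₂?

1.16208

E′(x) = 8x³ - 12x + 1
x₁ = 1.5 − 0.04·10 = 1.1
x₂ = 1.1 − 0.04·(-1.552) = 1.16208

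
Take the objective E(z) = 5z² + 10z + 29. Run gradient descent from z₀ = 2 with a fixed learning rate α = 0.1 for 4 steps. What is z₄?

E′(z) = 10z + 10
z₁ = 2 − 0.1·30 = -1
z₂ = -1 − 0.1·0 = -1
z₃ = -1 − 0.1·0 = -1
z₄ = -1 − 0.1·0 = -1

-1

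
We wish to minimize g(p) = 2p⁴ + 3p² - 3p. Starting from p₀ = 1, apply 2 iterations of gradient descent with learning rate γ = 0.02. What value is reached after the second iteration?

0.67047168

g′(p) = 8p³ + 6p - 3
Step 1: g′(1) = 11; p₁ = 1 − 0.02·11 = 0.78
Step 2: g′(0.78) = 5.476416; p₂ = 0.78 − 0.02·5.476416 = 0.67047168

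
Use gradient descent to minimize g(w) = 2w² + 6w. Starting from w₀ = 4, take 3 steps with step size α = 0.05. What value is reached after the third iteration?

1.316

g′(w) = 4w + 6
w₁ = 4 − 0.05·22 = 2.9
w₂ = 2.9 − 0.05·17.6 = 2.02
w₃ = 2.02 − 0.05·14.08 = 1.316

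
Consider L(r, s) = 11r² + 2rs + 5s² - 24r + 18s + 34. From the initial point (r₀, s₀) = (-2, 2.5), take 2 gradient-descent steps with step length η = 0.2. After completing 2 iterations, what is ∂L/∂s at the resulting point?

-65.64

∇L = (22r + 2s - 24, 2r + 10s + 18)
(r₁, s₁) = (-2, 2.5) − 0.2·(-63, 39) = (10.6, -5.3)
(r₂, s₂) = (10.6, -5.3) − 0.2·(198.6, -13.8) = (-29.12, -2.54)
∂L/∂s at (-29.12, -2.54) = -65.64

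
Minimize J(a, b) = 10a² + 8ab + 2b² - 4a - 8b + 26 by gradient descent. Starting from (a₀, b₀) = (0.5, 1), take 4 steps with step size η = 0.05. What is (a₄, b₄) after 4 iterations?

(-0.4016, 1.728)

∇J = (20a + 8b - 4, 8a + 4b - 8)
(a₁, b₁) = (0.5, 1) − 0.05·(14, 0) = (-0.2, 1)
(a₂, b₂) = (-0.2, 1) − 0.05·(0, -5.6) = (-0.2, 1.28)
(a₃, b₃) = (-0.2, 1.28) − 0.05·(2.24, -4.48) = (-0.312, 1.504)
(a₄, b₄) = (-0.312, 1.504) − 0.05·(1.792, -4.48) = (-0.4016, 1.728)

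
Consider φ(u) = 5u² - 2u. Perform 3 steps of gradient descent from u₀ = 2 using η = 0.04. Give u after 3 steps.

φ′(u) = 10u - 2
u₁ = 2 − 0.04·18 = 1.28
u₂ = 1.28 − 0.04·10.8 = 0.848
u₃ = 0.848 − 0.04·6.48 = 0.5888

0.5888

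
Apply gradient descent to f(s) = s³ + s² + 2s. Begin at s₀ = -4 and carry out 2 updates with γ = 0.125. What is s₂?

f′(s) = 3s² + 2s + 2
Step 1: f′(-4) = 42; s₁ = -4 − 0.125·42 = -9.25
Step 2: f′(-9.25) = 240.1875; s₂ = -9.25 − 0.125·240.1875 = -39.2734375

-39.2734375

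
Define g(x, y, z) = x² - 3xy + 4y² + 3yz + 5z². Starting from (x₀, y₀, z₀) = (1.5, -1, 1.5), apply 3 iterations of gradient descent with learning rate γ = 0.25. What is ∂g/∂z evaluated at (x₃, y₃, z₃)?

-25.5

∇g = (2x - 3y, -3x + 8y + 3z, 3y + 10z)
Step 1: at (1.5, -1, 1.5), ∇g = (6, -8, 12) → (1.5, -1, 1.5) − 0.25·(6, -8, 12) = (0, 1, -1.5)
Step 2: at (0, 1, -1.5), ∇g = (-3, 3.5, -12) → (0, 1, -1.5) − 0.25·(-3, 3.5, -12) = (0.75, 0.125, 1.5)
Step 3: at (0.75, 0.125, 1.5), ∇g = (1.125, 3.25, 15.375) → (0.75, 0.125, 1.5) − 0.25·(1.125, 3.25, 15.375) = (0.46875, -0.6875, -2.34375)
∂g/∂z at (0.46875, -0.6875, -2.34375) = -25.5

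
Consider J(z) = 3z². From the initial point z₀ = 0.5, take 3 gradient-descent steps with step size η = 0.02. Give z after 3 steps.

J′(z) = 6z
z₁ = 0.5 − 0.02·3 = 0.44
z₂ = 0.44 − 0.02·2.64 = 0.3872
z₃ = 0.3872 − 0.02·2.3232 = 0.340736

0.340736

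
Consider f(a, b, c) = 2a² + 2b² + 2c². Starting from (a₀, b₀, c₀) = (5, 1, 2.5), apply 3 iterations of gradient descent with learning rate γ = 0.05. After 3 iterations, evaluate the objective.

16.908288

∇f = (4a, 4b, 4c)
Step 1: at (5, 1, 2.5), ∇f = (20, 4, 10) → (5, 1, 2.5) − 0.05·(20, 4, 10) = (4, 0.8, 2)
Step 2: at (4, 0.8, 2), ∇f = (16, 3.2, 8) → (4, 0.8, 2) − 0.05·(16, 3.2, 8) = (3.2, 0.64, 1.6)
Step 3: at (3.2, 0.64, 1.6), ∇f = (12.8, 2.56, 6.4) → (3.2, 0.64, 1.6) − 0.05·(12.8, 2.56, 6.4) = (2.56, 0.512, 1.28)
f(2.56, 0.512, 1.28) = 16.908288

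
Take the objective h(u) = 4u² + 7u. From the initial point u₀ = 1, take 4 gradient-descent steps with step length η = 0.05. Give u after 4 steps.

h′(u) = 8u + 7
Step 1: h′(1) = 15; u₁ = 1 − 0.05·15 = 0.25
Step 2: h′(0.25) = 9; u₂ = 0.25 − 0.05·9 = -0.2
Step 3: h′(-0.2) = 5.4; u₃ = -0.2 − 0.05·5.4 = -0.47
Step 4: h′(-0.47) = 3.24; u₄ = -0.47 − 0.05·3.24 = -0.632

-0.632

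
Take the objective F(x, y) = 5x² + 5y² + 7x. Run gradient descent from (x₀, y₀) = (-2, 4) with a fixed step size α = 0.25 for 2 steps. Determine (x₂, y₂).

(-3.625, 9)

∇F = (10x + 7, 10y)
(x₁, y₁) = (-2, 4) − 0.25·(-13, 40) = (1.25, -6)
(x₂, y₂) = (1.25, -6) − 0.25·(19.5, -60) = (-3.625, 9)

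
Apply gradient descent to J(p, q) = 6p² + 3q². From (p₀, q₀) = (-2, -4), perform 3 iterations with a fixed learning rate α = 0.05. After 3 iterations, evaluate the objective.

∇J = (12p, 6q)
Step 1: at (-2, -4), ∇J = (-24, -24) → (-2, -4) − 0.05·(-24, -24) = (-0.8, -2.8)
Step 2: at (-0.8, -2.8), ∇J = (-9.6, -16.8) → (-0.8, -2.8) − 0.05·(-9.6, -16.8) = (-0.32, -1.96)
Step 3: at (-0.32, -1.96), ∇J = (-3.84, -11.76) → (-0.32, -1.96) − 0.05·(-3.84, -11.76) = (-0.128, -1.372)
J(-0.128, -1.372) = 5.745456

5.745456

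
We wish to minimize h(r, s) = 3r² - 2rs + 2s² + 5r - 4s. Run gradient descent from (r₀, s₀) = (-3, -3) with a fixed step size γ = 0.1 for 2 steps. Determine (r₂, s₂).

∇h = (6r - 2s + 5, -2r + 4s - 4)
(r₁, s₁) = (-3, -3) − 0.1·(-7, -10) = (-2.3, -2)
(r₂, s₂) = (-2.3, -2) − 0.1·(-4.8, -7.4) = (-1.82, -1.26)

(-1.82, -1.26)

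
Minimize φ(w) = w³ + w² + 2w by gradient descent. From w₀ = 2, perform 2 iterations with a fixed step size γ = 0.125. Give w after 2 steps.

-0.4609375

φ′(w) = 3w² + 2w + 2
Step 1: φ′(2) = 18; w₁ = 2 − 0.125·18 = -0.25
Step 2: φ′(-0.25) = 1.6875; w₂ = -0.25 − 0.125·1.6875 = -0.4609375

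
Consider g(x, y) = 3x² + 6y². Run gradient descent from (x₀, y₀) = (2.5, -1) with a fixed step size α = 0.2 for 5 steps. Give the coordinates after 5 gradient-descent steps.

∇g = (6x, 12y)
Step 1: at (2.5, -1), ∇g = (15, -12) → (2.5, -1) − 0.2·(15, -12) = (-0.5, 1.4)
Step 2: at (-0.5, 1.4), ∇g = (-3, 16.8) → (-0.5, 1.4) − 0.2·(-3, 16.8) = (0.1, -1.96)
Step 3: at (0.1, -1.96), ∇g = (0.6, -23.52) → (0.1, -1.96) − 0.2·(0.6, -23.52) = (-0.02, 2.744)
Step 4: at (-0.02, 2.744), ∇g = (-0.12, 32.928) → (-0.02, 2.744) − 0.2·(-0.12, 32.928) = (0.004, -3.8416)
Step 5: at (0.004, -3.8416), ∇g = (0.024, -46.0992) → (0.004, -3.8416) − 0.2·(0.024, -46.0992) = (-0.0008, 5.37824)

(-0.0008, 5.37824)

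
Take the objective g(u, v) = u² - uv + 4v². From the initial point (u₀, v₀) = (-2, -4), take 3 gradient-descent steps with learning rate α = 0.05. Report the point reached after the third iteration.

(-1.8125, -1.05625)

∇g = (2u - v, -u + 8v)
(u₁, v₁) = (-2, -4) − 0.05·(0, -30) = (-2, -2.5)
(u₂, v₂) = (-2, -2.5) − 0.05·(-1.5, -18) = (-1.925, -1.6)
(u₃, v₃) = (-1.925, -1.6) − 0.05·(-2.25, -10.875) = (-1.8125, -1.05625)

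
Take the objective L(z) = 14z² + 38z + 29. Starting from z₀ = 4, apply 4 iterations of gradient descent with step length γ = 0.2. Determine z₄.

2397.28

L′(z) = 28z + 38
z₁ = 4 − 0.2·150 = -26
z₂ = -26 − 0.2·(-690) = 112
z₃ = 112 − 0.2·3174 = -522.8
z₄ = -522.8 − 0.2·(-14600.4) = 2397.28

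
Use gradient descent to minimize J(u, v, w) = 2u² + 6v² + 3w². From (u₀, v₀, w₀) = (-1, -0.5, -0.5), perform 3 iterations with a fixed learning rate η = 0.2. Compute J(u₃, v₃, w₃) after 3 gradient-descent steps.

∇J = (4u, 12v, 6w)
(u₁, v₁, w₁) = (-1, -0.5, -0.5) − 0.2·(-4, -6, -3) = (-0.2, 0.7, 0.1)
(u₂, v₂, w₂) = (-0.2, 0.7, 0.1) − 0.2·(-0.8, 8.4, 0.6) = (-0.04, -0.98, -0.02)
(u₃, v₃, w₃) = (-0.04, -0.98, -0.02) − 0.2·(-0.16, -11.76, -0.12) = (-0.008, 1.372, 0.004)
J(-0.008, 1.372, 0.004) = 11.29448

11.29448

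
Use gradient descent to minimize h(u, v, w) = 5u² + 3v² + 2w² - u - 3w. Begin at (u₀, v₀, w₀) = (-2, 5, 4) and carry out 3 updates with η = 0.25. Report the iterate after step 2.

∇h = (10u - 1, 6v, 4w - 3)
(u₁, v₁, w₁) = (-2, 5, 4) − 0.25·(-21, 30, 13) = (3.25, -2.5, 0.75)
(u₂, v₂, w₂) = (3.25, -2.5, 0.75) − 0.25·(31.5, -15, 0) = (-4.625, 1.25, 0.75)

(-4.625, 1.25, 0.75)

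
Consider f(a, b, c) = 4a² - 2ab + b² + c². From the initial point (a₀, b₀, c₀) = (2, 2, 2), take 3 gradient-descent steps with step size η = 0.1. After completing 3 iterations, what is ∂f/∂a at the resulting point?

0.672

∇f = (8a - 2b, -2a + 2b, 2c)
Step 1: at (2, 2, 2), ∇f = (12, 0, 4) → (2, 2, 2) − 0.1·(12, 0, 4) = (0.8, 2, 1.6)
Step 2: at (0.8, 2, 1.6), ∇f = (2.4, 2.4, 3.2) → (0.8, 2, 1.6) − 0.1·(2.4, 2.4, 3.2) = (0.56, 1.76, 1.28)
Step 3: at (0.56, 1.76, 1.28), ∇f = (0.96, 2.4, 2.56) → (0.56, 1.76, 1.28) − 0.1·(0.96, 2.4, 2.56) = (0.464, 1.52, 1.024)
∂f/∂a at (0.464, 1.52, 1.024) = 0.672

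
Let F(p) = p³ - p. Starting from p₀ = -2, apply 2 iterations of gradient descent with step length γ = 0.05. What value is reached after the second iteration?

F′(p) = 3p² - 1
p₁ = -2 − 0.05·11 = -2.55
p₂ = -2.55 − 0.05·18.5075 = -3.475375

-3.475375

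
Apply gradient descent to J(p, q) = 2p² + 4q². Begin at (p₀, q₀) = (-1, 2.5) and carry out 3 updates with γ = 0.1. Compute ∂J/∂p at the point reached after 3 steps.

-0.864

∇J = (4p, 8q)
Step 1: at (-1, 2.5), ∇J = (-4, 20) → (-1, 2.5) − 0.1·(-4, 20) = (-0.6, 0.5)
Step 2: at (-0.6, 0.5), ∇J = (-2.4, 4) → (-0.6, 0.5) − 0.1·(-2.4, 4) = (-0.36, 0.1)
Step 3: at (-0.36, 0.1), ∇J = (-1.44, 0.8) → (-0.36, 0.1) − 0.1·(-1.44, 0.8) = (-0.216, 0.02)
∂J/∂p at (-0.216, 0.02) = -0.864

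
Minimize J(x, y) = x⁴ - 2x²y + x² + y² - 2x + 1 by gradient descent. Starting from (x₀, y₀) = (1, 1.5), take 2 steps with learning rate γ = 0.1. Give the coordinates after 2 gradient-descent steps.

(1.1408, 1.408)

∇J = (4x³ - 4xy + 2x - 2, -2x² + 2y)
Step 1: at (1, 1.5), ∇J = (-2, 1) → (1, 1.5) − 0.1·(-2, 1) = (1.2, 1.4)
Step 2: at (1.2, 1.4), ∇J = (0.592, -0.08) → (1.2, 1.4) − 0.1·(0.592, -0.08) = (1.1408, 1.408)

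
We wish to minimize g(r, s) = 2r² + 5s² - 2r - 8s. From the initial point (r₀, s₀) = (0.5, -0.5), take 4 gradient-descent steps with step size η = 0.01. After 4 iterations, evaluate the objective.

∇g = (4r - 2, 10s - 8)
(r₁, s₁) = (0.5, -0.5) − 0.01·(0, -13) = (0.5, -0.37)
(r₂, s₂) = (0.5, -0.37) − 0.01·(0, -11.7) = (0.5, -0.253)
(r₃, s₃) = (0.5, -0.253) − 0.01·(0, -10.53) = (0.5, -0.1477)
(r₄, s₄) = (0.5, -0.1477) − 0.01·(0, -9.477) = (0.5, -0.05293)
g(0.5, -0.05293) = -0.0625520755

-0.0625520755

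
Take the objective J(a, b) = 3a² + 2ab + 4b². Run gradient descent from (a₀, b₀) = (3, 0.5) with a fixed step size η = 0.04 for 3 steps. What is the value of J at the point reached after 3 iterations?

∇J = (6a + 2b, 2a + 8b)
Step 1: at (3, 0.5), ∇J = (19, 10) → (3, 0.5) − 0.04·(19, 10) = (2.24, 0.1)
Step 2: at (2.24, 0.1), ∇J = (13.64, 5.28) → (2.24, 0.1) − 0.04·(13.64, 5.28) = (1.6944, -0.1112)
Step 3: at (1.6944, -0.1112), ∇J = (9.944, 2.4992) → (1.6944, -0.1112) − 0.04·(9.944, 2.4992) = (1.29664, -0.211168)
J(1.29664, -0.211168) = 4.674575814656

4.674575814656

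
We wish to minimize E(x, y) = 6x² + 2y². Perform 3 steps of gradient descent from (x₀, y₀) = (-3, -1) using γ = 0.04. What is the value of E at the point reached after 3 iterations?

∇E = (12x, 4y)
Step 1: at (-3, -1), ∇E = (-36, -4) → (-3, -1) − 0.04·(-36, -4) = (-1.56, -0.84)
Step 2: at (-1.56, -0.84), ∇E = (-18.72, -3.36) → (-1.56, -0.84) − 0.04·(-18.72, -3.36) = (-0.8112, -0.7056)
Step 3: at (-0.8112, -0.7056), ∇E = (-9.7344, -2.8224) → (-0.8112, -0.7056) − 0.04·(-9.7344, -2.8224) = (-0.421824, -0.592704)
E(-0.421824, -0.592704) = 1.770208985088

1.770208985088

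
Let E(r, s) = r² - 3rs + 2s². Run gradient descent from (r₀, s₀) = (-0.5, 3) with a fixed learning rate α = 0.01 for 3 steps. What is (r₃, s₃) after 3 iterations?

(-0.217777, 2.6196825)

∇E = (2r - 3s, -3r + 4s)
Step 1: at (-0.5, 3), ∇E = (-10, 13.5) → (-0.5, 3) − 0.01·(-10, 13.5) = (-0.4, 2.865)
Step 2: at (-0.4, 2.865), ∇E = (-9.395, 12.66) → (-0.4, 2.865) − 0.01·(-9.395, 12.66) = (-0.30605, 2.7384)
Step 3: at (-0.30605, 2.7384), ∇E = (-8.8273, 11.87175) → (-0.30605, 2.7384) − 0.01·(-8.8273, 11.87175) = (-0.217777, 2.6196825)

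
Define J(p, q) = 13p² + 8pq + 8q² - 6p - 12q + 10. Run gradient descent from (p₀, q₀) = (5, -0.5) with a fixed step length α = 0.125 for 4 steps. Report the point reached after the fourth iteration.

(203.828125, 113.5625)

∇J = (26p + 8q - 6, 8p + 16q - 12)
Step 1: at (5, -0.5), ∇J = (120, 20) → (5, -0.5) − 0.125·(120, 20) = (-10, -3)
Step 2: at (-10, -3), ∇J = (-290, -140) → (-10, -3) − 0.125·(-290, -140) = (26.25, 14.5)
Step 3: at (26.25, 14.5), ∇J = (792.5, 430) → (26.25, 14.5) − 0.125·(792.5, 430) = (-72.8125, -39.25)
Step 4: at (-72.8125, -39.25), ∇J = (-2213.125, -1222.5) → (-72.8125, -39.25) − 0.125·(-2213.125, -1222.5) = (203.828125, 113.5625)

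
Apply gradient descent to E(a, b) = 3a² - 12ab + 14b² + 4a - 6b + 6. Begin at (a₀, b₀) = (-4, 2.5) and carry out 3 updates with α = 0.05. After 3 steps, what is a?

-1.993

∇E = (6a - 12b + 4, -12a + 28b - 6)
(a₁, b₁) = (-4, 2.5) − 0.05·(-50, 112) = (-1.5, -3.1)
(a₂, b₂) = (-1.5, -3.1) − 0.05·(32.2, -74.8) = (-3.11, 0.64)
(a₃, b₃) = (-3.11, 0.64) − 0.05·(-22.34, 49.24) = (-1.993, -1.822)
a = -1.993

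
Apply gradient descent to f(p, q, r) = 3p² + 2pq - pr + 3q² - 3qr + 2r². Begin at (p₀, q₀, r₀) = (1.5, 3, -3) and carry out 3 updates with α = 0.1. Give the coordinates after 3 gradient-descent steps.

∇f = (6p + 2q - r, 2p + 6q - 3r, -p - 3q + 4r)
(p₁, q₁, r₁) = (1.5, 3, -3) − 0.1·(18, 30, -22.5) = (-0.3, 0, -0.75)
(p₂, q₂, r₂) = (-0.3, 0, -0.75) − 0.1·(-1.05, 1.65, -2.7) = (-0.195, -0.165, -0.48)
(p₃, q₃, r₃) = (-0.195, -0.165, -0.48) − 0.1·(-1.02, 0.06, -1.23) = (-0.093, -0.171, -0.357)

(-0.093, -0.171, -0.357)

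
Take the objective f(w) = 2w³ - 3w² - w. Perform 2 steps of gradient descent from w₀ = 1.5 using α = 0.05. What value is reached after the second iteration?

f′(w) = 6w² - 6w - 1
w₁ = 1.5 − 0.05·3.5 = 1.325
w₂ = 1.325 − 0.05·1.58375 = 1.2458125

1.2458125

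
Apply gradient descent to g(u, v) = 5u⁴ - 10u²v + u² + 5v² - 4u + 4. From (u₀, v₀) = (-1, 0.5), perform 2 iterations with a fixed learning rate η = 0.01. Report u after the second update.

-0.7570592

∇g = (20u³ - 20uv + 2u - 4, -10u² + 10v)
Step 1: at (-1, 0.5), ∇g = (-16, -5) → (-1, 0.5) − 0.01·(-16, -5) = (-0.84, 0.55)
Step 2: at (-0.84, 0.55), ∇g = (-8.29408, -1.556) → (-0.84, 0.55) − 0.01·(-8.29408, -1.556) = (-0.7570592, 0.56556)
u = -0.7570592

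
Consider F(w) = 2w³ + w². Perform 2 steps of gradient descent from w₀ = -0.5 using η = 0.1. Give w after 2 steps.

F′(w) = 6w² + 2w
w₁ = -0.5 − 0.1·0.5 = -0.55
w₂ = -0.55 − 0.1·0.715 = -0.6215

-0.6215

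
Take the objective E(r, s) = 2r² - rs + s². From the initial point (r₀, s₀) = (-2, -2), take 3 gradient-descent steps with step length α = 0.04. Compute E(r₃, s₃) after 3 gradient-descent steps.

4.460077121536

∇E = (4r - s, -r + 2s)
Step 1: at (-2, -2), ∇E = (-6, -2) → (-2, -2) − 0.04·(-6, -2) = (-1.76, -1.92)
Step 2: at (-1.76, -1.92), ∇E = (-5.12, -2.08) → (-1.76, -1.92) − 0.04·(-5.12, -2.08) = (-1.5552, -1.8368)
Step 3: at (-1.5552, -1.8368), ∇E = (-4.384, -2.1184) → (-1.5552, -1.8368) − 0.04·(-4.384, -2.1184) = (-1.37984, -1.752064)
E(-1.37984, -1.752064) = 4.460077121536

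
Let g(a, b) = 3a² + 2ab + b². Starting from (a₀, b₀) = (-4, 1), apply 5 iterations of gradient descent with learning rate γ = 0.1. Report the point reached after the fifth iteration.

∇g = (6a + 2b, 2a + 2b)
Step 1: at (-4, 1), ∇g = (-22, -6) → (-4, 1) − 0.1·(-22, -6) = (-1.8, 1.6)
Step 2: at (-1.8, 1.6), ∇g = (-7.6, -0.4) → (-1.8, 1.6) − 0.1·(-7.6, -0.4) = (-1.04, 1.64)
Step 3: at (-1.04, 1.64), ∇g = (-2.96, 1.2) → (-1.04, 1.64) − 0.1·(-2.96, 1.2) = (-0.744, 1.52)
Step 4: at (-0.744, 1.52), ∇g = (-1.424, 1.552) → (-0.744, 1.52) − 0.1·(-1.424, 1.552) = (-0.6016, 1.3648)
Step 5: at (-0.6016, 1.3648), ∇g = (-0.88, 1.5264) → (-0.6016, 1.3648) − 0.1·(-0.88, 1.5264) = (-0.5136, 1.21216)

(-0.5136, 1.21216)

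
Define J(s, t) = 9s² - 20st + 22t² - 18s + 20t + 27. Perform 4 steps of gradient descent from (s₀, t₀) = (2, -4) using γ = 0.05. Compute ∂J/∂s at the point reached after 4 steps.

∇J = (18s - 20t - 18, -20s + 44t + 20)
Step 1: at (2, -4), ∇J = (98, -196) → (2, -4) − 0.05·(98, -196) = (-2.9, 5.8)
Step 2: at (-2.9, 5.8), ∇J = (-186.2, 333.2) → (-2.9, 5.8) − 0.05·(-186.2, 333.2) = (6.41, -10.86)
Step 3: at (6.41, -10.86), ∇J = (314.58, -586.04) → (6.41, -10.86) − 0.05·(314.58, -586.04) = (-9.319, 18.442)
Step 4: at (-9.319, 18.442), ∇J = (-554.582, 1017.828) → (-9.319, 18.442) − 0.05·(-554.582, 1017.828) = (18.4101, -32.4494)
∂J/∂s at (18.4101, -32.4494) = 962.3698

962.3698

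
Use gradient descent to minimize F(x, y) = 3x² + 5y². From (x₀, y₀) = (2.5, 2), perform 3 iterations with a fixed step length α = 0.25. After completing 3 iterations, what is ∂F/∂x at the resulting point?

-1.875

∇F = (6x, 10y)
(x₁, y₁) = (2.5, 2) − 0.25·(15, 20) = (-1.25, -3)
(x₂, y₂) = (-1.25, -3) − 0.25·(-7.5, -30) = (0.625, 4.5)
(x₃, y₃) = (0.625, 4.5) − 0.25·(3.75, 45) = (-0.3125, -6.75)
∂F/∂x at (-0.3125, -6.75) = -1.875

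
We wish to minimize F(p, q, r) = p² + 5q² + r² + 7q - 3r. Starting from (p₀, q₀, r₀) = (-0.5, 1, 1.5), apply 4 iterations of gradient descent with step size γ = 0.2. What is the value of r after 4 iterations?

1.5

∇F = (2p, 10q + 7, 2r - 3)
(p₁, q₁, r₁) = (-0.5, 1, 1.5) − 0.2·(-1, 17, 0) = (-0.3, -2.4, 1.5)
(p₂, q₂, r₂) = (-0.3, -2.4, 1.5) − 0.2·(-0.6, -17, 0) = (-0.18, 1, 1.5)
(p₃, q₃, r₃) = (-0.18, 1, 1.5) − 0.2·(-0.36, 17, 0) = (-0.108, -2.4, 1.5)
(p₄, q₄, r₄) = (-0.108, -2.4, 1.5) − 0.2·(-0.216, -17, 0) = (-0.0648, 1, 1.5)
r = 1.5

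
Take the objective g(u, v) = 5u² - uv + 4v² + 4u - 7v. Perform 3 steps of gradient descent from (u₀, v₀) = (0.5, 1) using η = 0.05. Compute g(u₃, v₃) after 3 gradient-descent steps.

-3.4799948828125

∇g = (10u - v + 4, -u + 8v - 7)
Step 1: at (0.5, 1), ∇g = (8, 0.5) → (0.5, 1) − 0.05·(8, 0.5) = (0.1, 0.975)
Step 2: at (0.1, 0.975), ∇g = (4.025, 0.7) → (0.1, 0.975) − 0.05·(4.025, 0.7) = (-0.10125, 0.94)
Step 3: at (-0.10125, 0.94), ∇g = (2.0475, 0.62125) → (-0.10125, 0.94) − 0.05·(2.0475, 0.62125) = (-0.203625, 0.9089375)
g(-0.203625, 0.9089375) = -3.4799948828125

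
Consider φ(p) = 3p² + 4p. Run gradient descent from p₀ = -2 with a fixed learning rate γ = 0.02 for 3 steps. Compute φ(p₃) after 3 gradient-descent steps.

1.143488462848

φ′(p) = 6p + 4
p₁ = -2 − 0.02·(-8) = -1.84
p₂ = -1.84 − 0.02·(-7.04) = -1.6992
p₃ = -1.6992 − 0.02·(-6.1952) = -1.575296
φ(-1.575296) = 1.143488462848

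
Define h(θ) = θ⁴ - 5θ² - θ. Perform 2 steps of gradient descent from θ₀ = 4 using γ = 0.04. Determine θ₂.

h′(θ) = 4θ³ - 10θ - 1
Step 1: h′(4) = 215; θ₁ = 4 − 0.04·215 = -4.6
Step 2: h′(-4.6) = -344.344; θ₂ = -4.6 − 0.04·(-344.344) = 9.17376

9.17376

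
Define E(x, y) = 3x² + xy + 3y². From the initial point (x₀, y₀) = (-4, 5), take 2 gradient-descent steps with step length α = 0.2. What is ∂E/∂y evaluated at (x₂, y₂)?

∇E = (6x + y, x + 6y)
(x₁, y₁) = (-4, 5) − 0.2·(-19, 26) = (-0.2, -0.2)
(x₂, y₂) = (-0.2, -0.2) − 0.2·(-1.4, -1.4) = (0.08, 0.08)
∂E/∂y at (0.08, 0.08) = 0.56

0.56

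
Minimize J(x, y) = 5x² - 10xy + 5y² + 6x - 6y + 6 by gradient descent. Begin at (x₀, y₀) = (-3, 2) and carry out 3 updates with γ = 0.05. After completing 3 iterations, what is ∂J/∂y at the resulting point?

∇J = (10x - 10y + 6, -10x + 10y - 6)
Step 1: at (-3, 2), ∇J = (-44, 44) → (-3, 2) − 0.05·(-44, 44) = (-0.8, -0.2)
Step 2: at (-0.8, -0.2), ∇J = (0, 0) → (-0.8, -0.2) − 0.05·(0, 0) = (-0.8, -0.2)
Step 3: at (-0.8, -0.2), ∇J = (0, 0) → (-0.8, -0.2) − 0.05·(0, 0) = (-0.8, -0.2)
∂J/∂y at (-0.8, -0.2) = 0

0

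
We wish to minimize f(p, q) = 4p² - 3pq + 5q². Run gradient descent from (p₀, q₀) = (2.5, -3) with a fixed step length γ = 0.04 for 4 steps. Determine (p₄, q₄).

(0.23509504, -0.16444416)

∇f = (8p - 3q, -3p + 10q)
Step 1: at (2.5, -3), ∇f = (29, -37.5) → (2.5, -3) − 0.04·(29, -37.5) = (1.34, -1.5)
Step 2: at (1.34, -1.5), ∇f = (15.22, -19.02) → (1.34, -1.5) − 0.04·(15.22, -19.02) = (0.7312, -0.7392)
Step 3: at (0.7312, -0.7392), ∇f = (8.0672, -9.5856) → (0.7312, -0.7392) − 0.04·(8.0672, -9.5856) = (0.408512, -0.355776)
Step 4: at (0.408512, -0.355776), ∇f = (4.335424, -4.783296) → (0.408512, -0.355776) − 0.04·(4.335424, -4.783296) = (0.23509504, -0.16444416)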